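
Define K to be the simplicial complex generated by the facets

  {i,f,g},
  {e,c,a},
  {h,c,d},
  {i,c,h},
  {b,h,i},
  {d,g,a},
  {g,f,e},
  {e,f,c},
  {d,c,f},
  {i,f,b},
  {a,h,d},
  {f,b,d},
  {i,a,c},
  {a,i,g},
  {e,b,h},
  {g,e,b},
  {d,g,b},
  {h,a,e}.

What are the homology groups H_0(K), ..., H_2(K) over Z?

We work with the vertex ordering a < b < c < d < e < f < g < h < i. The simplices of K, each written with vertices in increasing order, are:

  0-simplices (9): a, b, c, d, e, f, g, h, i
  1-simplices (27): ac, ad, ae, ag, ah, ai, bd, be, bf, bg, bh, bi, cd, ce, cf, ch, ci, df, dg, dh, ef, eg, eh, fg, fi, gi, hi
  2-simplices (18): ace, aci, adg, adh, aeh, agi, bdf, bdg, beg, beh, bfi, bhi, cdf, cdh, cef, chi, efg, fgi

giving chain groups C_0 ≅ Z^9, C_1 ≅ Z^27, C_2 ≅ Z^18.

∂_1: C_1 → C_0 is given by ∂[p,q] = [q] − [p].
The resulting 9×27 matrix has rank 8, and its Smith normal form has invariant factors (1,1,1,1,1,1,1,1).

The boundary map ∂_2: C_2 → C_1 sends each 2-simplex [p,q,r] to [q,r] − [p,r] + [p,q]. For instance
  ∂adg = dg − ag + ad,
  ∂bdf = df − bf + bd.
This gives a 27×18 integer matrix of rank 18; reducing to Smith normal form yields diagonal entries (1,1,1,1,1,1,1,1,1,1,1,1,1,1,1,1,1,2).

From H_k ≅ ker(∂_k) / im(∂_{k+1}) we obtain:

  H_0: rank C_0 − rank ∂_1 = 9 − 8 = 1, and the invariant factors of ∂_1 are all 1, so H_0 = Z.
  H_1: rank ker ∂_1 − rank ∂_2 = (27 − 8) − 18 = 1, and ∂_2 has invariant factor 2 > 1, so H_1 = Z ⊕ Z/2.
  H_2: rank ker ∂_2 − rank ∂_3 = (18 − 18) − 0 = 0, and there is no ∂_3, so H_2 = 0.

(K is a triangulation of the Klein bottle.)

H_0 ≅ Z,  H_1 ≅ Z ⊕ Z/2,  H_2 = 0.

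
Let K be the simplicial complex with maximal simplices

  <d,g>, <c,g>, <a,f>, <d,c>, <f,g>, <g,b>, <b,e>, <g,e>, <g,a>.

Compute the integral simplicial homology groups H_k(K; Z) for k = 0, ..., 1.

Fix the vertex order a < b < c < d < e < f < g and write every simplex with vertices in increasing order. Then dim K = 1 and the simplices of K are:

  0-simplices (7): a, b, c, d, e, f, g
  1-simplices (9): af, ag, be, bg, cd, cg, dg, eg, fg

so the chain groups are C_0 ≅ Z^7, C_1 ≅ Z^9.

∂_1: C_1 → C_0 is given by ∂[p,q] = [q] − [p].
This gives a 7×9 integer matrix of rank 6; reducing to Smith normal form yields diagonal entries (1,1,1,1,1,1).

Reading off H_k = ker ∂_k / im ∂_{k+1}:

  H_0: rank C_0 − rank ∂_1 = 7 − 6 = 1, and the invariant factors of ∂_1 are all 1, so H_0 ≅ Z.
  H_1: rank ker ∂_1 − rank ∂_2 = (9 − 6) − 0 = 3, and there is no ∂_2, so H_1 ≅ Z^3.

As a check, the Euler characteristic is 7 − 9 = -2, which agrees with 1 − 3 = -2.
(K is a triangulation of a wedge of 3 circles.)

H_0 = Z,  H_1 = Z^3.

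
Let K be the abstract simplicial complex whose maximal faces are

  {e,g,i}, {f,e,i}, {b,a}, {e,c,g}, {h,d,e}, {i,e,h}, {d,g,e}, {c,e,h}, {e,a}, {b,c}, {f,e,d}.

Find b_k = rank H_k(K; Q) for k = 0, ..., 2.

b_0 = 1, b_1 = 1, b_2 = 0.

Take the total order a < b < c < d < e < f < g < h < i on the vertex set. Then K (dimension 2) consists of the simplices:

  0-simplices (9): a, b, c, d, e, f, g, h, i
  1-simplices (17): ab, ae, bc, ce, cg, ch, de, df, dg, dh, ef, eg, eh, ei, fi, gi, hi
  2-simplices (8): ceg, ceh, def, deg, deh, efi, egi, ehi

Hence C_0 ≅ Z^9, C_1 ≅ Z^17, C_2 ≅ Z^8.

∂_1: C_1 → C_0 is given by ∂[p,q] = [q] − [p].
The 9×17 boundary matrix has rank 8 and Smith normal form diag(1,1,1,1,1,1,1,1).

∂_2: C_2 → C_1 sends each 2-simplex [p,q,r] to [q,r] − [p,r] + [p,q]. For instance
  ∂deh = eh − dh + de,
  ∂ehi = hi − ei + eh.
As a 17×8 matrix over Z this has rank 8, with invariant factors (1,1,1,1,1,1,1,1).

Reading off H_k = ker ∂_k / im ∂_{k+1}:

  H_0: rank C_0 − rank ∂_1 = 9 − 8 = 1, and the invariant factors of ∂_1 are all 1, so H_0 ≅ Z.
  H_1: rank ker ∂_1 − rank ∂_2 = (17 − 8) − 8 = 1, and the invariant factors of ∂_2 are all 1, so H_1 ≅ Z.
  H_2: rank ker ∂_2 − rank ∂_3 = (8 − 8) − 0 = 0, and there is no ∂_3, so H_2 ≅ 0.

Hence the Betti numbers are b_0 = 1, b_1 = 1, b_2 = 0.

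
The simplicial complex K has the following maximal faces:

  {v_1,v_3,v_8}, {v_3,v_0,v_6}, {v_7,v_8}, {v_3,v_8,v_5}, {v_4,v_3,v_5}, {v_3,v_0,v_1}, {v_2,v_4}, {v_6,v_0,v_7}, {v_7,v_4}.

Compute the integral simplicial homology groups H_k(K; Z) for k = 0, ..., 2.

Order the vertices as v_0 < v_1 < v_2 < v_3 < v_4 < v_5 < v_6 < v_7 < v_8. Listing each simplex with vertices in this order, K has dimension 2 with simplices:

  0-simplices (9): [v_0], [v_1], [v_2], [v_3], [v_4], [v_5], [v_6], [v_7], [v_8]
  1-simplices (16): (16 of them)
  2-simplices (6): [v_0,v_1,v_3], [v_0,v_3,v_6], [v_0,v_6,v_7], [v_1,v_3,v_8], [v_3,v_4,v_5], [v_3,v_5,v_8]

Hence C_0 ≅ Z^9, C_1 ≅ Z^16, C_2 ≅ Z^6.

∂_1: C_1 → C_0 maps an edge to its endpoints' difference, ∂[p,q] = q − p. For instance
  ∂[v_3,v_8] = [v_8] − [v_3].
The 9×16 boundary matrix has rank 8 and Smith normal form diag(1,1,1,1,1,1,1,1).

Boundary ∂_2: C_2 → C_1 sends each 2-simplex [p,q,r] to [q,r] − [p,r] + [p,q]. For instance
  ∂[v_0,v_3,v_6] = [v_3,v_6] − [v_0,v_6] + [v_0,v_3],
  ∂[v_3,v_5,v_8] = [v_5,v_8] − [v_3,v_8] + [v_3,v_5].
The 16×6 boundary matrix has rank 6 and Smith normal form diag(1,1,1,1,1,1).

Reading off H_k = ker ∂_k / im ∂_{k+1}:

  H_0: rank C_0 − rank ∂_1 = 9 − 8 = 1, and the invariant factors of ∂_1 are all 1, so H_0 = Z.
  H_1: rank ker ∂_1 − rank ∂_2 = (16 − 8) − 6 = 2, and the invariant factors of ∂_2 are all 1, so H_1 = Z^2.
  H_2: rank ker ∂_2 − rank ∂_3 = (6 − 6) − 0 = 0, and there is no ∂_3, so H_2 = 0.

As a check, the Euler characteristic is 9 − 16 + 6 = -1, which agrees with 1 − 2 + 0 = -1.

H_0 = Z,  H_1 = Z^2,  H_2 = 0.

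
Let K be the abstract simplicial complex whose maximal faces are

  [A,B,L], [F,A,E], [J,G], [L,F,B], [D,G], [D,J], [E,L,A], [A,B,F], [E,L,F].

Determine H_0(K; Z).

Fix the vertex order A < B < D < E < F < G < J < L and write every simplex with vertices in increasing order. Then dim K = 2 and the simplices of K are:

  0-simplices (8): A, B, D, E, F, G, J, L
  1-simplices (12): AB, AE, AF, AL, BF, BL, DG, DJ, EF, EL, FL, GJ
  2-simplices (6): ABF, ABL, AEF, AEL, BFL, EFL

Hence C_0 ≅ Z^8, C_1 ≅ Z^12, C_2 ≅ Z^6.

Boundary ∂_1: C_1 → C_0 sends each edge [p,q] (with p < q) to q − p.
The 8×12 boundary matrix has rank 6 and Smith normal form diag(1,1,1,1,1,1).

∂_2: C_2 → C_1 maps a triangle to the signed sum of its edges. For instance
  ∂ABF = BF − AF + AB,
  ∂EFL = FL − EL + EF.
As a 12×6 matrix over Z this has rank 5, with invariant factors (1,1,1,1,1).

Computing H_k = (kernel of ∂_k) / (image of ∂_{k+1}):

  H_0: rank C_0 − rank ∂_1 = 8 − 6 = 2, and the invariant factors of ∂_1 are all 1, so H_0 = Z^2.

H_0 = Z^2.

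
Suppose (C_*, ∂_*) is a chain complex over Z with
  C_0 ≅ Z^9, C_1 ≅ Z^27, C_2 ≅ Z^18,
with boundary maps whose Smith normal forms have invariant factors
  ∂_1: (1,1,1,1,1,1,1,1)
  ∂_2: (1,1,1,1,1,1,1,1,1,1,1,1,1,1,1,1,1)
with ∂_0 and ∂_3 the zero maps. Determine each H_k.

H_0 = Z,  H_1 = Z^2,  H_2 = Z.

H_0: b_0 = 9 − 0 − 8 = 1; torsion from ∂_1 factors > 1: none. So H_0 = Z.
H_1: b_1 = 27 − 8 − 17 = 2; torsion from ∂_2 factors > 1: none. So H_1 = Z^2.
H_2: b_2 = 18 − 17 − 0 = 1; torsion from ∂_3 factors > 1: none. So H_2 = Z.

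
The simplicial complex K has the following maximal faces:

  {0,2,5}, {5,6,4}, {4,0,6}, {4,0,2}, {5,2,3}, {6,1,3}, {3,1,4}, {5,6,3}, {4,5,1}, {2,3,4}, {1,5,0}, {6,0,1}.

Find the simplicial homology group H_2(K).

Fix the vertex order 0 < 1 < 2 < 3 < 4 < 5 < 6 and write every simplex with vertices in increasing order. Then dim K = 2 and the simplices of K are:

  0-simplices (7): [0], [1], [2], [3], [4], [5], [6]
  1-simplices (18): [0,1], [0,2], [0,4], [0,5], [0,6], [1,3], [1,4], [1,5], [1,6], [2,3], [2,4], [2,5], [3,4], [3,5], [3,6], [4,5], [4,6], [5,6]
  2-simplices (12): [0,1,5], [0,1,6], [0,2,4], [0,2,5], [0,4,6], [1,3,4], [1,3,6], [1,4,5], [2,3,4], [2,3,5], [3,5,6], [4,5,6]

Hence C_0 ≅ Z^7, C_1 ≅ Z^18, C_2 ≅ Z^12.

Boundary ∂_1: C_1 → C_0 sends each edge [p,q] (with p < q) to q − p. For instance
  ∂[1,6] = [6] − [1].
This gives a 7×18 integer matrix of rank 6; reducing to Smith normal form yields diagonal entries (1,1,1,1,1,1).

Boundary ∂_2: C_2 → C_1 acts by ∂[p,q,r] = [q,r] − [p,r] + [p,q]. For instance
  ∂[3,5,6] = [5,6] − [3,6] + [3,5],
  ∂[1,3,6] = [3,6] − [1,6] + [1,3].
This gives a 18×12 integer matrix of rank 12; reducing to Smith normal form yields diagonal entries (1,1,1,1,1,1,1,1,1,1,1,2).

Reading off H_k = ker ∂_k / im ∂_{k+1}:

  H_2: rank ker ∂_2 − rank ∂_3 = (12 − 12) − 0 = 0, and there is no ∂_3, so H_2 ≅ 0.

(K is a triangulation of the real projective plane RP^2.)

H_2 ≅ 0.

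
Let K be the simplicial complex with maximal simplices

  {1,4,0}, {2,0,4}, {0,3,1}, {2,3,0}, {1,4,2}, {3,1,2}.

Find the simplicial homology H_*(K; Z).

H_0 = Z,  H_1 = 0,  H_2 = Z.

Order the vertices as 0 < 1 < 2 < 3 < 4. Listing each simplex with vertices in this order, K has dimension 2 with simplices:

  0-simplices (5): [0], [1], [2], [3], [4]
  1-simplices (9): [0,1], [0,2], [0,3], [0,4], [1,2], [1,3], [1,4], [2,3], [2,4]
  2-simplices (6): [0,1,3], [0,1,4], [0,2,3], [0,2,4], [1,2,3], [1,2,4]

so the chain groups are C_0 ≅ Z^5, C_1 ≅ Z^9, C_2 ≅ Z^6.

The boundary map ∂_1: C_1 → C_0 maps an edge to its endpoints' difference, ∂[p,q] = q − p. For instance
  ∂[1,4] = [4] − [1].
This gives a 5×9 integer matrix of rank 4; reducing to Smith normal form yields diagonal entries (1,1,1,1).

The boundary map ∂_2: C_2 → C_1 acts by ∂[p,q,r] = [q,r] − [p,r] + [p,q]. For instance
  ∂[0,1,3] = [1,3] − [0,3] + [0,1],
  ∂[0,2,3] = [2,3] − [0,3] + [0,2].
This gives a 9×6 integer matrix of rank 5; reducing to Smith normal form yields diagonal entries (1,1,1,1,1).

From H_k ≅ ker(∂_k) / im(∂_{k+1}) we obtain:

  H_0: rank C_0 − rank ∂_1 = 5 − 4 = 1, and the invariant factors of ∂_1 are all 1, so H_0 ≅ Z.
  H_1: rank ker ∂_1 − rank ∂_2 = (9 − 4) − 5 = 0, and the invariant factors of ∂_2 are all 1, so H_1 ≅ 0.
  H_2: rank ker ∂_2 − rank ∂_3 = (6 − 5) − 0 = 1, and there is no ∂_3, so H_2 ≅ Z.

(K is a triangulation of the 2-sphere S^2.)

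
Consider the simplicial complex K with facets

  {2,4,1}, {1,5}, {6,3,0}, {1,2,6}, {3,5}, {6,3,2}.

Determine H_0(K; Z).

We work with the vertex ordering 0 < 1 < 2 < 3 < 4 < 5 < 6. The simplices of K, each written with vertices in increasing order, are:

  0-simplices (7): [0], [1], [2], [3], [4], [5], [6]
  1-simplices (11): [0,3], [0,6], [1,2], [1,4], [1,5], [1,6], [2,3], [2,4], [2,6], [3,5], [3,6]
  2-simplices (4): [0,3,6], [1,2,4], [1,2,6], [2,3,6]

giving chain groups C_0 ≅ Z^7, C_1 ≅ Z^11, C_2 ≅ Z^4.

∂_1: C_1 → C_0 maps an edge to its endpoints' difference, ∂[p,q] = q − p. For instance
  ∂[2,6] = [6] − [2].
The 7×11 boundary matrix has rank 6 and Smith normal form diag(1,1,1,1,1,1).

The boundary map ∂_2: C_2 → C_1 sends each 2-simplex [p,q,r] to [q,r] − [p,r] + [p,q]. For instance
  ∂[1,2,4] = [2,4] − [1,4] + [1,2],
  ∂[0,3,6] = [3,6] − [0,6] + [0,3].
This gives a 11×4 integer matrix of rank 4; reducing to Smith normal form yields diagonal entries (1,1,1,1).

Reading off H_k = ker ∂_k / im ∂_{k+1}:

  H_0: rank C_0 − rank ∂_1 = 7 − 6 = 1, and the invariant factors of ∂_1 are all 1, so H_0 ≅ Z.

H_0 ≅ Z.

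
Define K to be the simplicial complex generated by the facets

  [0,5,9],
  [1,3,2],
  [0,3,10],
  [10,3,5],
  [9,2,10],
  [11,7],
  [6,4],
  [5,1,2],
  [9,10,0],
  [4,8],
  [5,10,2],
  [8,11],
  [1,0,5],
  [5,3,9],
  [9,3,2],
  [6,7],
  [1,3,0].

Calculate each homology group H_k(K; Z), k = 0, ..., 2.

H_0 ≅ Z^2,  H_1 ≅ Z × Z/2,  H_2 = 0.

We work with the vertex ordering 0 < 1 < 2 < 3 < 4 < 5 < 6 < 7 < 8 < 9 < 10 < 11. The simplices of K, each written with vertices in increasing order, are:

  0-simplices (12): [0], [1], [2], [3], [4], [5], [6], [7], [8], [9], [10], [11]
  1-simplices (23): (23 of them)
  2-simplices (12): [0,1,3], [0,1,5], [0,3,10], [0,5,9], [0,9,10], [1,2,3], [1,2,5], [2,3,9], [2,5,10], [2,9,10], [3,5,9], [3,5,10]

Hence C_0 ≅ Z^12, C_1 ≅ Z^23, C_2 ≅ Z^12.

The boundary map ∂_1: C_1 → C_0 maps an edge to its endpoints' difference, ∂[p,q] = q − p. For instance
  ∂[0,10] = [10] − [0].
As a 12×23 matrix over Z this has rank 10, with invariant factors (1,1,1,1,1,1,1,1,1,1).

∂_2: C_2 → C_1 acts by ∂[p,q,r] = [q,r] − [p,r] + [p,q]. For instance
  ∂[3,5,9] = [5,9] − [3,9] + [3,5],
  ∂[2,5,10] = [5,10] − [2,10] + [2,5].
This gives a 23×12 integer matrix of rank 12; reducing to Smith normal form yields diagonal entries (1,1,1,1,1,1,1,1,1,1,1,2).

From H_k ≅ ker(∂_k) / im(∂_{k+1}) we obtain:

  H_0: rank C_0 − rank ∂_1 = 12 − 10 = 2, and the invariant factors of ∂_1 are all 1, so H_0 = Z^2.
  H_1: rank ker ∂_1 − rank ∂_2 = (23 − 10) − 12 = 1, and ∂_2 has invariant factor 2 > 1, so H_1 = Z × Z/2.
  H_2: rank ker ∂_2 − rank ∂_3 = (12 − 12) − 0 = 0, and there is no ∂_3, so H_2 = 0.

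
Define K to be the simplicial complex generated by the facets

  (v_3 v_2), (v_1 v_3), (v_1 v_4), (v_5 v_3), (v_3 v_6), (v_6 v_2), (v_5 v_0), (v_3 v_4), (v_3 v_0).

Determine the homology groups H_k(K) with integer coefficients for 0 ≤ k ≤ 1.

We work with the vertex ordering v_0 < v_1 < v_2 < v_3 < v_4 < v_5 < v_6. The simplices of K, each written with vertices in increasing order, are:

  0-simplices (7): [v_0], [v_1], [v_2], [v_3], [v_4], [v_5], [v_6]
  1-simplices (9): [v_0,v_3], [v_0,v_5], [v_1,v_3], [v_1,v_4], [v_2,v_3], [v_2,v_6], [v_3,v_4], [v_3,v_5], [v_3,v_6]

Hence C_0 ≅ Z^7, C_1 ≅ Z^9.

∂_1: C_1 → C_0 maps an edge to its endpoints' difference, ∂[p,q] = q − p.
The 7×9 boundary matrix has rank 6 and Smith normal form diag(1,1,1,1,1,1).

From H_k ≅ ker(∂_k) / im(∂_{k+1}) we obtain:

  H_0: rank C_0 − rank ∂_1 = 7 − 6 = 1, and the invariant factors of ∂_1 are all 1, so H_0 = Z.
  H_1: rank ker ∂_1 − rank ∂_2 = (9 − 6) − 0 = 3, and there is no ∂_2, so H_1 = Z^3.

As a check, the Euler characteristic is 7 − 9 = -2, which agrees with 1 − 3 = -2.

H_0 ≅ Z,  H_1 ≅ Z^3.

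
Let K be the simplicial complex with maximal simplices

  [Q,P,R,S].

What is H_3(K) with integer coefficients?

Fix the vertex order P < Q < R < S and write every simplex with vertices in increasing order. Then dim K = 3 and the simplices of K are:

  0-simplices (4): P, Q, R, S
  1-simplices (6): PQ, PR, PS, QR, QS, RS
  2-simplices (4): PQR, PQS, PRS, QRS
  3-simplices (1): PQRS

giving chain groups C_0 ≅ Z^4, C_1 ≅ Z^6, C_2 ≅ Z^4, C_3 ≅ Z^1.

The boundary map ∂_1: C_1 → C_0 sends each edge [p,q] (with p < q) to q − p. For instance
  ∂RS = S − R.
This gives a 4×6 integer matrix of rank 3; reducing to Smith normal form yields diagonal entries (1,1,1).

Boundary ∂_2: C_2 → C_1 acts by ∂[p,q,r] = [q,r] − [p,r] + [p,q]. For instance
  ∂PQR = QR − PR + PQ,
  ∂PQS = QS − PS + PQ.
The 6×4 boundary matrix has rank 3 and Smith normal form diag(1,1,1).

Boundary ∂_3: C_3 → C_2 sends each 3-simplex σ to the alternating sum Σ_i (−1)^i (σ with its i-th vertex removed). For instance
  ∂PQRS = QRS − PRS + PQS − PQR.
The resulting 4×1 matrix has rank 1, and its Smith normal form has invariant factors (1).

Reading off H_k = ker ∂_k / im ∂_{k+1}:

  H_3: rank ker ∂_3 − rank ∂_4 = (1 − 1) − 0 = 0, and there is no ∂_4, so H_3 ≅ 0.

H_3 ≅ 0.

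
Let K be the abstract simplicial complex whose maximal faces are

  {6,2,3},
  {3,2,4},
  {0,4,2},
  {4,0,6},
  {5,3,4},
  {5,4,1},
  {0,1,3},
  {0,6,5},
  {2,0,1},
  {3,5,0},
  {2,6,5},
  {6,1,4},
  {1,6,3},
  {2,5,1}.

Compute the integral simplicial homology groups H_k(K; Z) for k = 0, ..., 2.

Take the total order 0 < 1 < 2 < 3 < 4 < 5 < 6 on the vertex set. Then K (dimension 2) consists of the simplices:

  0-simplices (7): [0], [1], [2], [3], [4], [5], [6]
  1-simplices (21): [0,1], [0,2], [0,3], [0,4], [0,5], [0,6], [1,2], [1,3], [1,4], [1,5], [1,6], [2,3], [2,4], [2,5], [2,6], [3,4], [3,5], [3,6], [4,5], [4,6], [5,6]
  2-simplices (14): [0,1,2], [0,1,3], [0,2,4], [0,3,5], [0,4,6], [0,5,6], [1,2,5], [1,3,6], [1,4,5], [1,4,6], [2,3,4], [2,3,6], [2,5,6], [3,4,5]

giving chain groups C_0 ≅ Z^7, C_1 ≅ Z^21, C_2 ≅ Z^14.

The boundary map ∂_1: C_1 → C_0 sends each edge [p,q] (with p < q) to q − p.
The resulting 7×21 matrix has rank 6, and its Smith normal form has invariant factors (1,1,1,1,1,1).

∂_2: C_2 → C_1 sends each 2-simplex [p,q,r] to [q,r] − [p,r] + [p,q]. For instance
  ∂[0,3,5] = [3,5] − [0,5] + [0,3],
  ∂[2,5,6] = [5,6] − [2,6] + [2,5].
The 21×14 boundary matrix has rank 13 and Smith normal form diag(1,1,1,1,1,1,1,1,1,1,1,1,1).

Computing H_k = (kernel of ∂_k) / (image of ∂_{k+1}):

  H_0: rank C_0 − rank ∂_1 = 7 − 6 = 1, and the invariant factors of ∂_1 are all 1, so H_0 ≅ Z.
  H_1: rank ker ∂_1 − rank ∂_2 = (21 − 6) − 13 = 2, and the invariant factors of ∂_2 are all 1, so H_1 ≅ Z^2.
  H_2: rank ker ∂_2 − rank ∂_3 = (14 − 13) − 0 = 1, and there is no ∂_3, so H_2 ≅ Z.

(K is a triangulation of the torus T^2.)

H_0 ≅ Z,  H_1 ≅ Z^2,  H_2 ≅ Z.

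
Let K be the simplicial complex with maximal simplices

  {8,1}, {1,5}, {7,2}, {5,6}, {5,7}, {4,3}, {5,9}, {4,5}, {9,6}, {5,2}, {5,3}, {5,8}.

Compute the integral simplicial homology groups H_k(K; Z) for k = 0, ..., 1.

Fix the vertex order 1 < 2 < 3 < 4 < 5 < 6 < 7 < 8 < 9 and write every simplex with vertices in increasing order. Then dim K = 1 and the simplices of K are:

  0-simplices (9): [1], [2], [3], [4], [5], [6], [7], [8], [9]
  1-simplices (12): [1,5], [1,8], [2,5], [2,7], [3,4], [3,5], [4,5], [5,6], [5,7], [5,8], [5,9], [6,9]

giving chain groups C_0 ≅ Z^9, C_1 ≅ Z^12.

∂_1: C_1 → C_0 sends each edge [p,q] (with p < q) to q − p.
The 9×12 boundary matrix has rank 8 and Smith normal form diag(1,1,1,1,1,1,1,1).

From H_k ≅ ker(∂_k) / im(∂_{k+1}) we obtain:

  H_0: rank C_0 − rank ∂_1 = 9 − 8 = 1, and the invariant factors of ∂_1 are all 1, so H_0 ≅ Z.
  H_1: rank ker ∂_1 − rank ∂_2 = (12 − 8) − 0 = 4, and there is no ∂_2, so H_1 ≅ Z^4.

As a check, the Euler characteristic is 9 − 12 = -3, which agrees with 1 − 4 = -3.

H_0 ≅ Z,  H_1 ≅ Z^4.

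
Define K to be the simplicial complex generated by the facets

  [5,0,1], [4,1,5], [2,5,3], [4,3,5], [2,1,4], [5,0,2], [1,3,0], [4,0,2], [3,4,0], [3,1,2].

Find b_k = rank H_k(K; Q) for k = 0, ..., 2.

Fix the vertex order 0 < 1 < 2 < 3 < 4 < 5 and write every simplex with vertices in increasing order. Then dim K = 2 and the simplices of K are:

  0-simplices (6): [0], [1], [2], [3], [4], [5]
  1-simplices (15): [0,1], [0,2], [0,3], [0,4], [0,5], [1,2], [1,3], [1,4], [1,5], [2,3], [2,4], [2,5], [3,4], [3,5], [4,5]
  2-simplices (10): [0,1,3], [0,1,5], [0,2,4], [0,2,5], [0,3,4], [1,2,3], [1,2,4], [1,4,5], [2,3,5], [3,4,5]

giving chain groups C_0 ≅ Z^6, C_1 ≅ Z^15, C_2 ≅ Z^10.

The boundary map ∂_1: C_1 → C_0 sends each edge [p,q] (with p < q) to q − p. For instance
  ∂[0,2] = [2] − [0].
The 6×15 boundary matrix has rank 5 and Smith normal form diag(1,1,1,1,1).

The boundary map ∂_2: C_2 → C_1 sends each 2-simplex [p,q,r] to [q,r] − [p,r] + [p,q]. For instance
  ∂[0,1,5] = [1,5] − [0,5] + [0,1],
  ∂[0,1,3] = [1,3] − [0,3] + [0,1].
The 15×10 boundary matrix has rank 10 and Smith normal form diag(1,1,1,1,1,1,1,1,1,2).

Now H_k = ker ∂_k / im ∂_{k+1}, so:

  H_0: rank C_0 − rank ∂_1 = 6 − 5 = 1, and the invariant factors of ∂_1 are all 1, so H_0 = Z.
  H_1: rank ker ∂_1 − rank ∂_2 = (15 − 5) − 10 = 0, and ∂_2 has invariant factor 2 > 1, so H_1 = Z/2.
  H_2: rank ker ∂_2 − rank ∂_3 = (10 − 10) − 0 = 0, and there is no ∂_3, so H_2 = 0.

(K is a triangulation of the real projective plane RP^2.)

Hence the Betti numbers are b_0 = 1, b_1 = 0, b_2 = 0.

b_0 = 1, b_1 = 0, b_2 = 0.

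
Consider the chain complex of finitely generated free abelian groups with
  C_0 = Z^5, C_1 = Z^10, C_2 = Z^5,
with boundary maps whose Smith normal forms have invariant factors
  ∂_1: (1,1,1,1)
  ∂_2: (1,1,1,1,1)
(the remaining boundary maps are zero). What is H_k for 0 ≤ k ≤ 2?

H_0: b_0 = 5 − 0 − 4 = 1; torsion from ∂_1 factors > 1: none. So H_0 = Z.
H_1: b_1 = 10 − 4 − 5 = 1; torsion from ∂_2 factors > 1: none. So H_1 = Z.
H_2: b_2 = 5 − 5 − 0 = 0; torsion from ∂_3 factors > 1: none. So H_2 = 0.

H_0 = Z,  H_1 = Z,  H_2 = 0.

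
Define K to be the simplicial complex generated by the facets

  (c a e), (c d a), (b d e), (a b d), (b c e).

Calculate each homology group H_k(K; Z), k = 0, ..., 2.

Order the vertices as a < b < c < d < e. Listing each simplex with vertices in this order, K has dimension 2 with simplices:

  0-simplices (5): a, b, c, d, e
  1-simplices (10): ab, ac, ad, ae, bc, bd, be, cd, ce, de
  2-simplices (5): abd, acd, ace, bce, bde

Hence C_0 ≅ Z^5, C_1 ≅ Z^10, C_2 ≅ Z^5.

∂_1: C_1 → C_0 is given by ∂[p,q] = [q] − [p].
As a 5×10 matrix over Z this has rank 4, with invariant factors (1,1,1,1).

∂_2: C_2 → C_1 acts by ∂[p,q,r] = [q,r] − [p,r] + [p,q]. For instance
  ∂bce = ce − be + bc,
  ∂acd = cd − ad + ac.
The resulting 10×5 matrix has rank 5, and its Smith normal form has invariant factors (1,1,1,1,1).

Reading off H_k = ker ∂_k / im ∂_{k+1}:

  H_0: rank C_0 − rank ∂_1 = 5 − 4 = 1, and the invariant factors of ∂_1 are all 1, so H_0 = Z.
  H_1: rank ker ∂_1 − rank ∂_2 = (10 − 4) − 5 = 1, and the invariant factors of ∂_2 are all 1, so H_1 = Z.
  H_2: rank ker ∂_2 − rank ∂_3 = (5 − 5) − 0 = 0, and there is no ∂_3, so H_2 = 0.

H_0 = Z,  H_1 = Z,  H_2 = 0.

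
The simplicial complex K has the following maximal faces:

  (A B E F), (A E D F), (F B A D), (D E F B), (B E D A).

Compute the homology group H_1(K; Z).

K has 5 vertices, 10 edges, 10 triangles, 5 3-simplices.
rank ∂_1 = 4, rank ∂_2 = 6 ⇒ b_1 = 10 − 4 − 6 = 0; all invariant factors of ∂_2 are 1 so no torsion. So H_1 ≅ 0.

H_1 ≅ 0.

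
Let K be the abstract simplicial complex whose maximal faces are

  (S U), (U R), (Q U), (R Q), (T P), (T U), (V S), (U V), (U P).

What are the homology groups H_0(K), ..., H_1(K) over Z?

H_0 = Z,  H_1 = Z^3.

Order the vertices as P < Q < R < S < T < U < V. Listing each simplex with vertices in this order, K has dimension 1 with simplices:

  0-simplices (7): P, Q, R, S, T, U, V
  1-simplices (9): PT, PU, QR, QU, RU, SU, SV, TU, UV

giving chain groups C_0 ≅ Z^7, C_1 ≅ Z^9.

The boundary map ∂_1: C_1 → C_0 sends each edge [p,q] (with p < q) to q − p. For instance
  ∂SU = U − S.
The 7×9 boundary matrix has rank 6 and Smith normal form diag(1,1,1,1,1,1).

Computing H_k = (kernel of ∂_k) / (image of ∂_{k+1}):

  H_0: rank C_0 − rank ∂_1 = 7 − 6 = 1, and the invariant factors of ∂_1 are all 1, so H_0 ≅ Z.
  H_1: rank ker ∂_1 − rank ∂_2 = (9 − 6) − 0 = 3, and there is no ∂_2, so H_1 ≅ Z^3.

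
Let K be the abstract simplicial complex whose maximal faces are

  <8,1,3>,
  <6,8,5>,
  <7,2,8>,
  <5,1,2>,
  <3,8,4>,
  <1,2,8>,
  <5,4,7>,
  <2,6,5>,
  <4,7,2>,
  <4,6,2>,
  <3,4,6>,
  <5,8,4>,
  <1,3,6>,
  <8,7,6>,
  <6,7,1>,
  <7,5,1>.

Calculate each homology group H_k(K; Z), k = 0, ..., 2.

K has 8 vertices, 24 edges, 16 triangles.
rank ∂_0 = 0, rank ∂_1 = 7 ⇒ b_0 = 8 − 0 − 7 = 1; all invariant factors of ∂_1 are 1 so no torsion. So H_0 = Z.
rank ∂_1 = 7, rank ∂_2 = 15 ⇒ b_1 = 24 − 7 − 15 = 2; all invariant factors of ∂_2 are 1 so no torsion. So H_1 = Z^2.
rank ∂_2 = 15, rank ∂_3 = 0 ⇒ b_2 = 16 − 15 − 0 = 1. So H_2 = Z.

H_0 = Z,  H_1 = Z^2,  H_2 = Z.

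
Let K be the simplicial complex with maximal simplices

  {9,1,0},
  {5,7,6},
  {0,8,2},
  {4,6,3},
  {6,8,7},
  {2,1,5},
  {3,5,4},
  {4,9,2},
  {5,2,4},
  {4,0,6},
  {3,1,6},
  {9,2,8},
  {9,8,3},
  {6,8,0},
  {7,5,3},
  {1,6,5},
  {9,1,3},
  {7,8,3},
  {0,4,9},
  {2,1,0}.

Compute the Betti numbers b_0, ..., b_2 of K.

b_0 = 1, b_1 = 1, b_2 = 0.

K has 10 vertices, 30 edges, 20 triangles.
rank ∂_0 = 0, rank ∂_1 = 9 ⇒ b_0 = 10 − 0 − 9 = 1; all invariant factors of ∂_1 are 1 so no torsion. So H_0 = Z.
rank ∂_1 = 9, rank ∂_2 = 20 ⇒ b_1 = 30 − 9 − 20 = 1; ∂_2 has invariant factor(s) [2] giving torsion. So H_1 = Z ⊕ Z_2.
rank ∂_2 = 20, rank ∂_3 = 0 ⇒ b_2 = 20 − 20 − 0 = 0. So H_2 = 0.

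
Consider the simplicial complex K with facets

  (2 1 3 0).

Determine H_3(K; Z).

K has 4 vertices, 6 edges, 4 triangles, 1 3-simplex.
rank ∂_3 = 1, rank ∂_4 = 0 ⇒ b_3 = 1 − 1 − 0 = 0. So H_3 ≅ 0.

H_3 ≅ 0.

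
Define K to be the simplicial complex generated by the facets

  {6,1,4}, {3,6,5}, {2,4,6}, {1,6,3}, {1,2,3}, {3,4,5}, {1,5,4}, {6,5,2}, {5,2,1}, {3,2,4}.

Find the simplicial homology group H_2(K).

K has 6 vertices, 15 edges, 10 triangles.
rank ∂_2 = 10, rank ∂_3 = 0 ⇒ b_2 = 10 − 10 − 0 = 0. So H_2 ≅ 0.

H_2 ≅ 0.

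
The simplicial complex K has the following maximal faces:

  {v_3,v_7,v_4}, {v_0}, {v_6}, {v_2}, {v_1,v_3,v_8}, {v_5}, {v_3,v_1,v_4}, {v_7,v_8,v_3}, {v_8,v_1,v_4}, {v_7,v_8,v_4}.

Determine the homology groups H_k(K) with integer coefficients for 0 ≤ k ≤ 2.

K has 9 vertices, 9 edges, 6 triangles.
rank ∂_0 = 0, rank ∂_1 = 4 ⇒ b_0 = 9 − 0 − 4 = 5; all invariant factors of ∂_1 are 1 so no torsion. So H_0 ≅ Z^5.
rank ∂_1 = 4, rank ∂_2 = 5 ⇒ b_1 = 9 − 4 − 5 = 0; all invariant factors of ∂_2 are 1 so no torsion. So H_1 ≅ 0.
rank ∂_2 = 5, rank ∂_3 = 0 ⇒ b_2 = 6 − 5 − 0 = 1. So H_2 ≅ Z.

H_0 ≅ Z^5,  H_1 = 0,  H_2 ≅ Z.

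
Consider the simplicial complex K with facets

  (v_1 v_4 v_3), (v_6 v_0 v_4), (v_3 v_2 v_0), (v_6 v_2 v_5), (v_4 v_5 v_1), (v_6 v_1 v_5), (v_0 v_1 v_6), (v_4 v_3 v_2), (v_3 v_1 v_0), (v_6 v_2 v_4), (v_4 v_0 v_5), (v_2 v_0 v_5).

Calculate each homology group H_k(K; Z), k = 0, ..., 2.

Fix the vertex order v_0 < v_1 < v_2 < v_3 < v_4 < v_5 < v_6 and write every simplex with vertices in increasing order. Then dim K = 2 and the simplices of K are:

  0-simplices (7): [v_0], [v_1], [v_2], [v_3], [v_4], [v_5], [v_6]
  1-simplices (18): (18 of them)
  2-simplices (12): (12 of them)

giving chain groups C_0 ≅ Z^7, C_1 ≅ Z^18, C_2 ≅ Z^12.

∂_1: C_1 → C_0 sends each edge [p,q] (with p < q) to q − p.
As a 7×18 matrix over Z this has rank 6, with invariant factors (1,1,1,1,1,1).

Boundary ∂_2: C_2 → C_1 sends each 2-simplex [p,q,r] to [q,r] − [p,r] + [p,q]. For instance
  ∂[v_2,v_4,v_6] = [v_4,v_6] − [v_2,v_6] + [v_2,v_4],
  ∂[v_2,v_5,v_6] = [v_5,v_6] − [v_2,v_6] + [v_2,v_5].
This gives a 18×12 integer matrix of rank 12; reducing to Smith normal form yields diagonal entries (1,1,1,1,1,1,1,1,1,1,1,2).

Reading off H_k = ker ∂_k / im ∂_{k+1}:

  H_0: rank C_0 − rank ∂_1 = 7 − 6 = 1, and the invariant factors of ∂_1 are all 1, so H_0 = Z.
  H_1: rank ker ∂_1 − rank ∂_2 = (18 − 6) − 12 = 0, and ∂_2 has invariant factor 2 > 1, so H_1 = Z/2Z.
  H_2: rank ker ∂_2 − rank ∂_3 = (12 − 12) − 0 = 0, and there is no ∂_3, so H_2 = 0.

As a check, the Euler characteristic is 7 − 18 + 12 = 1, which agrees with 1 − 0 + 0 = 1.
(K is a triangulation of the real projective plane RP^2.)

H_0 = Z,  H_1 = Z/2Z,  H_2 = 0.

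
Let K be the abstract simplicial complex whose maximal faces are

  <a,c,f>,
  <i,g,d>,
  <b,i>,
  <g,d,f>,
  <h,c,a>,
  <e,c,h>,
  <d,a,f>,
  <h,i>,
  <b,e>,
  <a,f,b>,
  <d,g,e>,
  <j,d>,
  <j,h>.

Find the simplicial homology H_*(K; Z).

H_0 ≅ Z,  H_1 ≅ Z^5,  H_2 = 0.

Take the total order a < b < c < d < e < f < g < h < i < j on the vertex set. Then K (dimension 2) consists of the simplices:

  0-simplices (10): a, b, c, d, e, f, g, h, i, j
  1-simplices (22): ab, ac, ad, af, ah, be, bf, bi, ce, cf, ch, de, df, dg, di, dj, eg, eh, fg, gi, hi, hj
  2-simplices (8): abf, acf, ach, adf, ceh, deg, dfg, dgi

Hence C_0 ≅ Z^10, C_1 ≅ Z^22, C_2 ≅ Z^8.

The boundary map ∂_1: C_1 → C_0 maps an edge to its endpoints' difference, ∂[p,q] = q − p.
The resulting 10×22 matrix has rank 9, and its Smith normal form has invariant factors (1,1,1,1,1,1,1,1,1).

∂_2: C_2 → C_1 maps a triangle to the signed sum of its edges. For instance
  ∂abf = bf − af + ab,
  ∂acf = cf − af + ac.
The resulting 22×8 matrix has rank 8, and its Smith normal form has invariant factors (1,1,1,1,1,1,1,1).

Reading off H_k = ker ∂_k / im ∂_{k+1}:

  H_0: rank C_0 − rank ∂_1 = 10 − 9 = 1, and the invariant factors of ∂_1 are all 1, so H_0 = Z.
  H_1: rank ker ∂_1 − rank ∂_2 = (22 − 9) − 8 = 5, and the invariant factors of ∂_2 are all 1, so H_1 = Z^5.
  H_2: rank ker ∂_2 − rank ∂_3 = (8 − 8) − 0 = 0, and there is no ∂_3, so H_2 = 0.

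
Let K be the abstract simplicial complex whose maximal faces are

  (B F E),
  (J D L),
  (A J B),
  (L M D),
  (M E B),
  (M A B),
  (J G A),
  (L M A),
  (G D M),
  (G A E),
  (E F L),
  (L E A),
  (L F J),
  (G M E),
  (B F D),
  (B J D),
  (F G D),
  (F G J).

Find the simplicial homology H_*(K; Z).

Take the total order A < B < D < E < F < G < J < L < M on the vertex set. Then K (dimension 2) consists of the simplices:

  0-simplices (9): A, B, D, E, F, G, J, L, M
  1-simplices (27): AB, AE, AG, AJ, AL, AM, BD, BE, BF, BJ, BM, DF, DG, DJ, DL, DM, EF, EG, EL, EM, FG, FJ, FL, GJ, GM, JL, LM
  2-simplices (18): ABJ, ABM, AEG, AEL, AGJ, ALM, BDF, BDJ, BEF, BEM, DFG, DGM, DJL, DLM, EFL, EGM, FGJ, FJL

giving chain groups C_0 ≅ Z^9, C_1 ≅ Z^27, C_2 ≅ Z^18.

Boundary ∂_1: C_1 → C_0 maps an edge to its endpoints' difference, ∂[p,q] = q − p.
The resulting 9×27 matrix has rank 8, and its Smith normal form has invariant factors (1,1,1,1,1,1,1,1).

The boundary map ∂_2: C_2 → C_1 acts by ∂[p,q,r] = [q,r] − [p,r] + [p,q]. For instance
  ∂EFL = FL − EL + EF,
  ∂FJL = JL − FL + FJ.
The 27×18 boundary matrix has rank 18 and Smith normal form diag(1,1,1,1,1,1,1,1,1,1,1,1,1,1,1,1,1,2).

Now H_k = ker ∂_k / im ∂_{k+1}, so:

  H_0: rank C_0 − rank ∂_1 = 9 − 8 = 1, and the invariant factors of ∂_1 are all 1, so H_0 = Z.
  H_1: rank ker ∂_1 − rank ∂_2 = (27 − 8) − 18 = 1, and ∂_2 has invariant factor 2 > 1, so H_1 = Z × Z/2.
  H_2: rank ker ∂_2 − rank ∂_3 = (18 − 18) − 0 = 0, and there is no ∂_3, so H_2 = 0.

As a check, the Euler characteristic is 9 − 27 + 18 = 0, which agrees with 1 − 1 + 0 = 0.
(K is a triangulation of the Klein bottle.)

H_0 = Z,  H_1 = Z × Z/2,  H_2 = 0.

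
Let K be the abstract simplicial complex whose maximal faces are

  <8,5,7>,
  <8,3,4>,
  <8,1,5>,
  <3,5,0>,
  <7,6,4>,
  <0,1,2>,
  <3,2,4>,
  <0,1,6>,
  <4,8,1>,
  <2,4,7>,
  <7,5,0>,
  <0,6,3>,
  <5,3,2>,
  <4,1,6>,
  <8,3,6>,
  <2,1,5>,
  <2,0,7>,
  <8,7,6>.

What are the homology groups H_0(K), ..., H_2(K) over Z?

H_0 = Z,  H_1 = Z ⊕ Z_2,  H_2 = 0.

We work with the vertex ordering 0 < 1 < 2 < 3 < 4 < 5 < 6 < 7 < 8. The simplices of K, each written with vertices in increasing order, are:

  0-simplices (9): [0], [1], [2], [3], [4], [5], [6], [7], [8]
  1-simplices (27): (27 of them)
  2-simplices (18): [0,1,2], [0,1,6], [0,2,7], [0,3,5], [0,3,6], [0,5,7], [1,2,5], [1,4,6], [1,4,8], [1,5,8], [2,3,4], [2,3,5], [2,4,7], [3,4,8], [3,6,8], [4,6,7], [5,7,8], [6,7,8]

so the chain groups are C_0 ≅ Z^9, C_1 ≅ Z^27, C_2 ≅ Z^18.

Boundary ∂_1: C_1 → C_0 is given by ∂[p,q] = [q] − [p].
As a 9×27 matrix over Z this has rank 8, with invariant factors (1,1,1,1,1,1,1,1).

Boundary ∂_2: C_2 → C_1 sends each 2-simplex [p,q,r] to [q,r] − [p,r] + [p,q]. For instance
  ∂[2,3,4] = [3,4] − [2,4] + [2,3],
  ∂[0,5,7] = [5,7] − [0,7] + [0,5].
The resulting 27×18 matrix has rank 18, and its Smith normal form has invariant factors (1,1,1,1,1,1,1,1,1,1,1,1,1,1,1,1,1,2).

From H_k ≅ ker(∂_k) / im(∂_{k+1}) we obtain:

  H_0: rank C_0 − rank ∂_1 = 9 − 8 = 1, and the invariant factors of ∂_1 are all 1, so H_0 ≅ Z.
  H_1: rank ker ∂_1 − rank ∂_2 = (27 − 8) − 18 = 1, and ∂_2 has invariant factor 2 > 1, so H_1 ≅ Z ⊕ Z_2.
  H_2: rank ker ∂_2 − rank ∂_3 = (18 − 18) − 0 = 0, and there is no ∂_3, so H_2 ≅ 0.

As a check, the Euler characteristic is 9 − 27 + 18 = 0, which agrees with 1 − 1 + 0 = 0.
(K is a triangulation of the Klein bottle.)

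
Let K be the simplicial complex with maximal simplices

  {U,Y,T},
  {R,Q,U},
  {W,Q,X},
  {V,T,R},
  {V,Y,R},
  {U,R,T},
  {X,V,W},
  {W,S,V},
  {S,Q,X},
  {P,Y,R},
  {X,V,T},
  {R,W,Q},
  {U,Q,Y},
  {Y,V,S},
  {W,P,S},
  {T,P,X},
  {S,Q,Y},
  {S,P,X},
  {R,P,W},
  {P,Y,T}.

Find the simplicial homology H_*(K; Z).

H_0 = Z,  H_1 = Z ⊕ Z/2,  H_2 = 0.

K has 10 vertices, 30 edges, 20 triangles.
rank ∂_0 = 0, rank ∂_1 = 9 ⇒ b_0 = 10 − 0 − 9 = 1; all invariant factors of ∂_1 are 1 so no torsion. So H_0 = Z.
rank ∂_1 = 9, rank ∂_2 = 20 ⇒ b_1 = 30 − 9 − 20 = 1; ∂_2 has invariant factor(s) [2] giving torsion. So H_1 = Z ⊕ Z/2.
rank ∂_2 = 20, rank ∂_3 = 0 ⇒ b_2 = 20 − 20 − 0 = 0. So H_2 = 0.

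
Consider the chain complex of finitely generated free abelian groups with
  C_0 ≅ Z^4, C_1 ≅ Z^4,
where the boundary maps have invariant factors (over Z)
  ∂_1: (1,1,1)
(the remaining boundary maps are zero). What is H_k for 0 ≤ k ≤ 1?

H_0 ≅ Z,  H_1 ≅ Z.

H_0: b_0 = 4 − 0 − 3 = 1; torsion from ∂_1 factors > 1: none. So H_0 ≅ Z.
H_1: b_1 = 4 − 3 − 0 = 1; torsion from ∂_2 factors > 1: none. So H_1 ≅ Z.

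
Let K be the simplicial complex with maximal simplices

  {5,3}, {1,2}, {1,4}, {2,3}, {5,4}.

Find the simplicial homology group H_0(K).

We work with the vertex ordering 1 < 2 < 3 < 4 < 5. The simplices of K, each written with vertices in increasing order, are:

  0-simplices (5): [1], [2], [3], [4], [5]
  1-simplices (5): [1,2], [1,4], [2,3], [3,5], [4,5]

so the chain groups are C_0 ≅ Z^5, C_1 ≅ Z^5.

∂_1: C_1 → C_0 sends each edge [p,q] (with p < q) to q − p.
The 5×5 boundary matrix has rank 4 and Smith normal form diag(1,1,1,1).

Now H_k = ker ∂_k / im ∂_{k+1}, so:

  H_0: rank C_0 − rank ∂_1 = 5 − 4 = 1, and the invariant factors of ∂_1 are all 1, so H_0 ≅ Z.

(K is a triangulation of the circle S^1.)

H_0 ≅ Z.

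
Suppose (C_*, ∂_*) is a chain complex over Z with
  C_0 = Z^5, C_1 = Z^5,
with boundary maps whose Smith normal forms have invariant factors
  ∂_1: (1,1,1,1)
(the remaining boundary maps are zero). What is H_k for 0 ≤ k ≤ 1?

H_0: b_0 = 5 − 0 − 4 = 1; torsion from ∂_1 factors > 1: none. So H_0 ≅ Z.
H_1: b_1 = 5 − 4 − 0 = 1; torsion from ∂_2 factors > 1: none. So H_1 ≅ Z.

H_0 ≅ Z,  H_1 ≅ Z.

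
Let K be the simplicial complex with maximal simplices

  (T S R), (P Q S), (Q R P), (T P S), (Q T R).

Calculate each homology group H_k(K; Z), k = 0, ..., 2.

H_0 ≅ Z,  H_1 ≅ Z,  H_2 = 0.

We work with the vertex ordering P < Q < R < S < T. The simplices of K, each written with vertices in increasing order, are:

  0-simplices (5): P, Q, R, S, T
  1-simplices (10): PQ, PR, PS, PT, QR, QS, QT, RS, RT, ST
  2-simplices (5): PQR, PQS, PST, QRT, RST

so the chain groups are C_0 ≅ Z^5, C_1 ≅ Z^10, C_2 ≅ Z^5.

Boundary ∂_1: C_1 → C_0 sends each edge [p,q] (with p < q) to q − p.
As a 5×10 matrix over Z this has rank 4, with invariant factors (1,1,1,1).

∂_2: C_2 → C_1 maps a triangle to the signed sum of its edges. For instance
  ∂PQR = QR − PR + PQ,
  ∂PST = ST − PT + PS.
As a 10×5 matrix over Z this has rank 5, with invariant factors (1,1,1,1,1).

Now H_k = ker ∂_k / im ∂_{k+1}, so:

  H_0: rank C_0 − rank ∂_1 = 5 − 4 = 1, and the invariant factors of ∂_1 are all 1, so H_0 ≅ Z.
  H_1: rank ker ∂_1 − rank ∂_2 = (10 − 4) − 5 = 1, and the invariant factors of ∂_2 are all 1, so H_1 ≅ Z.
  H_2: rank ker ∂_2 − rank ∂_3 = (5 − 5) − 0 = 0, and there is no ∂_3, so H_2 ≅ 0.

As a check, the Euler characteristic is 5 − 10 + 5 = 0, which agrees with 1 − 1 + 0 = 0.
(K is a triangulation of the Möbius band.)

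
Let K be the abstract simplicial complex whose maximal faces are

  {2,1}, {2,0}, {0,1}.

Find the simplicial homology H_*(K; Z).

Take the total order 0 < 1 < 2 on the vertex set. Then K (dimension 1) consists of the simplices:

  0-simplices (3): [0], [1], [2]
  1-simplices (3): [0,1], [0,2], [1,2]

Hence C_0 ≅ Z^3, C_1 ≅ Z^3.

The boundary map ∂_1: C_1 → C_0 sends each edge [p,q] (with p < q) to q − p. For instance
  ∂[0,1] = [1] − [0].
This gives a 3×3 integer matrix of rank 2; reducing to Smith normal form yields diagonal entries (1,1).

From H_k ≅ ker(∂_k) / im(∂_{k+1}) we obtain:

  H_0: rank C_0 − rank ∂_1 = 3 − 2 = 1, and the invariant factors of ∂_1 are all 1, so H_0 ≅ Z.
  H_1: rank ker ∂_1 − rank ∂_2 = (3 − 2) − 0 = 1, and there is no ∂_2, so H_1 ≅ Z.

H_0 ≅ Z,  H_1 ≅ Z.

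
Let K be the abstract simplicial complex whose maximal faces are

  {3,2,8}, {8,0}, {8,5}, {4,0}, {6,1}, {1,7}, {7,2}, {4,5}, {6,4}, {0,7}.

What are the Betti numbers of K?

Order the vertices as 0 < 1 < 2 < 3 < 4 < 5 < 6 < 7 < 8. Listing each simplex with vertices in this order, K has dimension 2 with simplices:

  0-simplices (9): [0], [1], [2], [3], [4], [5], [6], [7], [8]
  1-simplices (12): [0,4], [0,7], [0,8], [1,6], [1,7], [2,3], [2,7], [2,8], [3,8], [4,5], [4,6], [5,8]
  2-simplices (1): [2,3,8]

giving chain groups C_0 ≅ Z^9, C_1 ≅ Z^12, C_2 ≅ Z^1.

∂_1: C_1 → C_0 is given by ∂[p,q] = [q] − [p]. For instance
  ∂[2,8] = [8] − [2].
As a 9×12 matrix over Z this has rank 8, with invariant factors (1,1,1,1,1,1,1,1).

∂_2: C_2 → C_1 acts by ∂[p,q,r] = [q,r] − [p,r] + [p,q]. For instance
  ∂[2,3,8] = [3,8] − [2,8] + [2,3].
The resulting 12×1 matrix has rank 1, and its Smith normal form has invariant factors (1).

Computing H_k = (kernel of ∂_k) / (image of ∂_{k+1}):

  H_0: rank C_0 − rank ∂_1 = 9 − 8 = 1, and the invariant factors of ∂_1 are all 1, so H_0 ≅ Z.
  H_1: rank ker ∂_1 − rank ∂_2 = (12 − 8) − 1 = 3, and the invariant factors of ∂_2 are all 1, so H_1 ≅ Z^3.
  H_2: rank ker ∂_2 − rank ∂_3 = (1 − 1) − 0 = 0, and there is no ∂_3, so H_2 ≅ 0.

As a check, the Euler characteristic is 9 − 12 + 1 = -2, which agrees with 1 − 3 + 0 = -2.

Hence the Betti numbers are b_0 = 1, b_1 = 3, b_2 = 0.

b_0 = 1, b_1 = 3, b_2 = 0.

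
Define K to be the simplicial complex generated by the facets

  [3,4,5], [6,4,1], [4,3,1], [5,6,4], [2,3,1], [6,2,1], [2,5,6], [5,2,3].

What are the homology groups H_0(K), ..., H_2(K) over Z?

Fix the vertex order 1 < 2 < 3 < 4 < 5 < 6 and write every simplex with vertices in increasing order. Then dim K = 2 and the simplices of K are:

  0-simplices (6): [1], [2], [3], [4], [5], [6]
  1-simplices (12): [1,2], [1,3], [1,4], [1,6], [2,3], [2,5], [2,6], [3,4], [3,5], [4,5], [4,6], [5,6]
  2-simplices (8): [1,2,3], [1,2,6], [1,3,4], [1,4,6], [2,3,5], [2,5,6], [3,4,5], [4,5,6]

Hence C_0 ≅ Z^6, C_1 ≅ Z^12, C_2 ≅ Z^8.

The boundary map ∂_1: C_1 → C_0 is given by ∂[p,q] = [q] − [p].
As a 6×12 matrix over Z this has rank 5, with invariant factors (1,1,1,1,1).

Boundary ∂_2: C_2 → C_1 maps a triangle to the signed sum of its edges. For instance
  ∂[1,3,4] = [3,4] − [1,4] + [1,3],
  ∂[1,2,3] = [2,3] − [1,3] + [1,2].
The 12×8 boundary matrix has rank 7 and Smith normal form diag(1,1,1,1,1,1,1).

From H_k ≅ ker(∂_k) / im(∂_{k+1}) we obtain:

  H_0: rank C_0 − rank ∂_1 = 6 − 5 = 1, and the invariant factors of ∂_1 are all 1, so H_0 ≅ Z.
  H_1: rank ker ∂_1 − rank ∂_2 = (12 − 5) − 7 = 0, and the invariant factors of ∂_2 are all 1, so H_1 ≅ 0.
  H_2: rank ker ∂_2 − rank ∂_3 = (8 − 7) − 0 = 1, and there is no ∂_3, so H_2 ≅ Z.

As a check, the Euler characteristic is 6 − 12 + 8 = 2, which agrees with 1 − 0 + 1 = 2.

H_0 ≅ Z,  H_1 = 0,  H_2 ≅ Z.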